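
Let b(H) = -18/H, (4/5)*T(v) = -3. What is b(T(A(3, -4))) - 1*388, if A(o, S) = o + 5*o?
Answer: -1916/5 ≈ -383.20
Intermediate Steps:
A(o, S) = 6*o
T(v) = -15/4 (T(v) = (5/4)*(-3) = -15/4)
b(T(A(3, -4))) - 1*388 = -18/(-15/4) - 1*388 = -18*(-4/15) - 388 = 24/5 - 388 = -1916/5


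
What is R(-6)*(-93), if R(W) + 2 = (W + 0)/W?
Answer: 93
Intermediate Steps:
R(W) = -1 (R(W) = -2 + (W + 0)/W = -2 + W/W = -2 + 1 = -1)
R(-6)*(-93) = -1*(-93) = 93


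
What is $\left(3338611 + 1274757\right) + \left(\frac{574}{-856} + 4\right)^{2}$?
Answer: $\frac{845097234337}{183184} \approx 4.6134 \cdot 10^{6}$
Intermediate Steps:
$\left(3338611 + 1274757\right) + \left(\frac{574}{-856} + 4\right)^{2} = 4613368 + \left(574 \left(- \frac{1}{856}\right) + 4\right)^{2} = 4613368 + \left(- \frac{287}{428} + 4\right)^{2} = 4613368 + \left(\frac{1425}{428}\right)^{2} = 4613368 + \frac{2030625}{183184} = \frac{845097234337}{183184}$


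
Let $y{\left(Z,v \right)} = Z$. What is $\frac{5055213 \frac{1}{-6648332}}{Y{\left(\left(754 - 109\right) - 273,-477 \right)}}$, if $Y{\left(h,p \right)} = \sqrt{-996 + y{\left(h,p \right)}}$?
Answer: $\frac{1685071 i \sqrt{39}}{345713264} \approx 0.030439 i$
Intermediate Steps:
$Y{\left(h,p \right)} = \sqrt{-996 + h}$
$\frac{5055213 \frac{1}{-6648332}}{Y{\left(\left(754 - 109\right) - 273,-477 \right)}} = \frac{5055213 \frac{1}{-6648332}}{\sqrt{-996 + \left(\left(754 - 109\right) - 273\right)}} = \frac{5055213 \left(- \frac{1}{6648332}\right)}{\sqrt{-996 + \left(645 - 273\right)}} = - \frac{5055213}{6648332 \sqrt{-996 + 372}} = - \frac{5055213}{6648332 \sqrt{-624}} = - \frac{5055213}{6648332 \cdot 4 i \sqrt{39}} = - \frac{5055213 \left(- \frac{i \sqrt{39}}{156}\right)}{6648332} = \frac{1685071 i \sqrt{39}}{345713264}$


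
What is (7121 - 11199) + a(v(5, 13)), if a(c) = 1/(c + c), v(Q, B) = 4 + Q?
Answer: -73403/18 ≈ -4077.9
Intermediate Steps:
a(c) = 1/(2*c)
(7121 - 11199) + a(v(5, 13)) = (7121 - 11199) + 1/(2*(4 + 5)) = -4078 + (1/2)/9 = -4078 + (1/2)*(1/9) = -4078 + 1/18 = -73403/18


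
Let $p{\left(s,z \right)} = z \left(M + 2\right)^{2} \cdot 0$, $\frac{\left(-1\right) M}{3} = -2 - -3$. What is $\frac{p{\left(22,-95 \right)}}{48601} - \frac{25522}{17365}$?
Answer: $- \frac{25522}{17365} \approx -1.4697$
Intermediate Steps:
$M = -3$ ($M = - 3 \left(-2 - -3\right) = - 3 \left(-2 + 3\right) = \left(-3\right) 1 = -3$)
$p{\left(s,z \right)} = 0$ ($p{\left(s,z \right)} = z \left(-3 + 2\right)^{2} \cdot 0 = z \left(-1\right)^{2} \cdot 0 = z 1 \cdot 0 = z 0 = 0$)
$\frac{p{\left(22,-95 \right)}}{48601} - \frac{25522}{17365} = \frac{0}{48601} - \frac{25522}{17365} = 0 \cdot \frac{1}{48601} - \frac{25522}{17365} = 0 - \frac{25522}{17365} = - \frac{25522}{17365}$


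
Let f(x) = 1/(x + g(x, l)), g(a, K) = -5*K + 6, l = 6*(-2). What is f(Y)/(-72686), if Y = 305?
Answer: -1/26966506 ≈ -3.7083e-8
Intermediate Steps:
l = -12
g(a, K) = 6 - 5*K
f(x) = 1/(66 + x) (f(x) = 1/(x + (6 - 5*(-12))) = 1/(x + (6 + 60)) = 1/(x + 66) = 1/(66 + x))
f(Y)/(-72686) = 1/((66 + 305)*(-72686)) = -1/72686/371 = (1/371)*(-1/72686) = -1/26966506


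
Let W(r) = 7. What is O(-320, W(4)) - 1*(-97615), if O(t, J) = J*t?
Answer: 95375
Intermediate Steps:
O(-320, W(4)) - 1*(-97615) = 7*(-320) - 1*(-97615) = -2240 + 97615 = 95375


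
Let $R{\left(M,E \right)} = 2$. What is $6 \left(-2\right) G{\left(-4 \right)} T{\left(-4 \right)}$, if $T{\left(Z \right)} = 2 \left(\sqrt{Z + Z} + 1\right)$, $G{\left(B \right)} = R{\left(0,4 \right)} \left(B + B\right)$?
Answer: $384 + 768 i \sqrt{2} \approx 384.0 + 1086.1 i$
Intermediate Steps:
$G{\left(B \right)} = 4 B$ ($G{\left(B \right)} = 2 \left(B + B\right) = 2 \cdot 2 B = 4 B$)
$T{\left(Z \right)} = 2 + 2 \sqrt{2} \sqrt{Z}$ ($T{\left(Z \right)} = 2 \left(\sqrt{2 Z} + 1\right) = 2 \left(\sqrt{2} \sqrt{Z} + 1\right) = 2 \left(1 + \sqrt{2} \sqrt{Z}\right) = 2 + 2 \sqrt{2} \sqrt{Z}$)
$6 \left(-2\right) G{\left(-4 \right)} T{\left(-4 \right)} = 6 \left(-2\right) 4 \left(-4\right) \left(2 + 2 \sqrt{2} \sqrt{-4}\right) = \left(-12\right) \left(-16\right) \left(2 + 2 \sqrt{2} \cdot 2 i\right) = 192 \left(2 + 4 i \sqrt{2}\right) = 384 + 768 i \sqrt{2}$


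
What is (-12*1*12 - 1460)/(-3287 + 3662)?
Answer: -1604/375 ≈ -4.2773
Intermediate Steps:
(-12*1*12 - 1460)/(-3287 + 3662) = (-12*12 - 1460)/375 = (-144 - 1460)*(1/375) = -1604*1/375 = -1604/375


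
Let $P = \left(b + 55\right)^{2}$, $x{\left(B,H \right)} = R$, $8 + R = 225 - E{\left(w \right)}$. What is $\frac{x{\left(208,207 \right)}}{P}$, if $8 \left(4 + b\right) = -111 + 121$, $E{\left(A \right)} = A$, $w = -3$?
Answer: $\frac{320}{3971} \approx 0.080584$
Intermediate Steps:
$R = 220$ ($R = -8 + \left(225 - -3\right) = -8 + \left(225 + 3\right) = -8 + 228 = 220$)
$x{\left(B,H \right)} = 220$
$b = - \frac{11}{4}$ ($b = -4 + \frac{-111 + 121}{8} = -4 + \frac{1}{8} \cdot 10 = -4 + \frac{5}{4} = - \frac{11}{4} \approx -2.75$)
$P = \frac{43681}{16}$ ($P = \left(- \frac{11}{4} + 55\right)^{2} = \left(\frac{209}{4}\right)^{2} = \frac{43681}{16} \approx 2730.1$)
$\frac{x{\left(208,207 \right)}}{P} = \frac{220}{\frac{43681}{16}} = 220 \cdot \frac{16}{43681} = \frac{320}{3971}$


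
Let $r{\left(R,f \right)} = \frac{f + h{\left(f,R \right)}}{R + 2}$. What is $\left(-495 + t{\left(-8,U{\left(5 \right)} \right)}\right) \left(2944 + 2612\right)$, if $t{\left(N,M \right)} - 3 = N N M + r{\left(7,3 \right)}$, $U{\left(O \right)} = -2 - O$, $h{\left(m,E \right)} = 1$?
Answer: $- \frac{15660512}{3} \approx -5.2202 \cdot 10^{6}$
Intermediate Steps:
$r{\left(R,f \right)} = \frac{1 + f}{2 + R}$ ($r{\left(R,f \right)} = \frac{f + 1}{R + 2} = \frac{1 + f}{2 + R}$)
$t{\left(N,M \right)} = \frac{31}{9} + M N^{2}$ ($t{\left(N,M \right)} = 3 + \left(N N M + \frac{1 + 3}{2 + 7}\right) = 3 + \left(N^{2} M + \frac{1}{9} \cdot 4\right) = 3 + \left(M N^{2} + \frac{1}{9} \cdot 4\right) = 3 + \left(M N^{2} + \frac{4}{9}\right) = 3 + \left(\frac{4}{9} + M N^{2}\right) = \frac{31}{9} + M N^{2}$)
$\left(-495 + t{\left(-8,U{\left(5 \right)} \right)}\right) \left(2944 + 2612\right) = \left(-495 + \left(\frac{31}{9} + \left(-2 - 5\right) \left(-8\right)^{2}\right)\right) \left(2944 + 2612\right) = \left(-495 + \left(\frac{31}{9} + \left(-2 - 5\right) 64\right)\right) 5556 = \left(-495 + \left(\frac{31}{9} - 448\right)\right) 5556 = \left(-495 - \frac{4001}{9}\right) 5556 = \left(- \frac{8456}{9}\right) 5556 = - \frac{15660512}{3}$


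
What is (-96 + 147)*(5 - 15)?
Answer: -510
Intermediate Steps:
(-96 + 147)*(5 - 15) = 51*(-10) = -510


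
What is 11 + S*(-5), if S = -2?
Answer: 21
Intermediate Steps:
11 + S*(-5) = 11 - 2*(-5) = 11 + 10 = 21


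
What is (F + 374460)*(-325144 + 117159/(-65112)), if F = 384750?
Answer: -2678858982070545/10852 ≈ -2.4685e+11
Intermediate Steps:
(F + 374460)*(-325144 + 117159/(-65112)) = (384750 + 374460)*(-325144 + 117159/(-65112)) = 759210*(-325144 + 117159*(-1/65112)) = 759210*(-325144 - 39053/21704) = 759210*(-7056964429/21704) = -2678858982070545/10852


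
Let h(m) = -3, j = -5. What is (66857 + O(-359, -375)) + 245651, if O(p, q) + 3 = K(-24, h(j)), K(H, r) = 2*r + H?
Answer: 312475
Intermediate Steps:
K(H, r) = H + 2*r
O(p, q) = -33 (O(p, q) = -3 + (-24 + 2*(-3)) = -3 + (-24 - 6) = -3 - 30 = -33)
(66857 + O(-359, -375)) + 245651 = (66857 - 33) + 245651 = 66824 + 245651 = 312475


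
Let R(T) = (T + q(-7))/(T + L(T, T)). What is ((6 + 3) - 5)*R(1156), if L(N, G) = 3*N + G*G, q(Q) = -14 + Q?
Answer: 227/67048 ≈ 0.0033856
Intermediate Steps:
L(N, G) = G² + 3*N (L(N, G) = 3*N + G² = G² + 3*N)
R(T) = (-21 + T)/(T² + 4*T) (R(T) = (T + (-14 - 7))/(T + (T² + 3*T)) = (T - 21)/(T² + 4*T) = (-21 + T)/(T² + 4*T))
((6 + 3) - 5)*R(1156) = ((6 + 3) - 5)*((-21 + 1156)/(1156*(4 + 1156))) = (9 - 5)*((1/1156)*1135/1160) = 4*((1/1156)*(1/1160)*1135) = 4*(227/268192) = 227/67048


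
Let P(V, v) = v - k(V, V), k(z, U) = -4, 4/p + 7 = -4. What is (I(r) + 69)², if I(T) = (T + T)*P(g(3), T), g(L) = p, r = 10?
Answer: 121801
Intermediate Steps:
p = -4/11 (p = 4/(-7 - 4) = 4/(-11) = 4*(-1/11) = -4/11 ≈ -0.36364)
g(L) = -4/11
P(V, v) = 4 + v (P(V, v) = v - 1*(-4) = v + 4 = 4 + v)
I(T) = 2*T*(4 + T) (I(T) = (T + T)*(4 + T) = (2*T)*(4 + T) = 2*T*(4 + T))
(I(r) + 69)² = (2*10*(4 + 10) + 69)² = (2*10*14 + 69)² = (280 + 69)² = 349² = 121801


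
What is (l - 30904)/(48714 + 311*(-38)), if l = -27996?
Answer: -14725/9224 ≈ -1.5964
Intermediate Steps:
(l - 30904)/(48714 + 311*(-38)) = (-27996 - 30904)/(48714 + 311*(-38)) = -58900/(48714 - 11818) = -58900/36896 = -58900*1/36896 = -14725/9224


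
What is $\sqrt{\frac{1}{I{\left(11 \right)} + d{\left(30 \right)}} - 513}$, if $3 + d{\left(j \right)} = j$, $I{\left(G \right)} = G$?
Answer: $\frac{i \sqrt{740734}}{38} \approx 22.649 i$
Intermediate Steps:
$d{\left(j \right)} = -3 + j$
$\sqrt{\frac{1}{I{\left(11 \right)} + d{\left(30 \right)}} - 513} = \sqrt{\frac{1}{11 + \left(-3 + 30\right)} - 513} = \sqrt{\frac{1}{11 + 27} - 513} = \sqrt{\frac{1}{38} - 513} = \sqrt{- \frac{19493}{38}} = \frac{i \sqrt{740734}}{38}$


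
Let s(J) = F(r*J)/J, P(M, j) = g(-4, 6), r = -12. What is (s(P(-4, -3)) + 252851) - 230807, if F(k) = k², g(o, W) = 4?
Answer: 22620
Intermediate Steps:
P(M, j) = 4
s(J) = 144*J (s(J) = (-12*J)²/J = (144*J²)/J = 144*J)
(s(P(-4, -3)) + 252851) - 230807 = (144*4 + 252851) - 230807 = (576 + 252851) - 230807 = 253427 - 230807 = 22620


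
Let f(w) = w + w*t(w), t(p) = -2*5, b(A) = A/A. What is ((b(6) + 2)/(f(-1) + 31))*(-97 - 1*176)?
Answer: -819/40 ≈ -20.475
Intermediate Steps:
b(A) = 1
t(p) = -10
f(w) = -9*w (f(w) = w + w*(-10) = w - 10*w = -9*w)
((b(6) + 2)/(f(-1) + 31))*(-97 - 1*176) = ((1 + 2)/(-9*(-1) + 31))*(-97 - 1*176) = (3/(9 + 31))*(-97 - 176) = (3/40)*(-273) = -819/40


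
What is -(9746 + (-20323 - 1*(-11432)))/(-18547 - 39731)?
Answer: 285/19426 ≈ 0.014671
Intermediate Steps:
-(9746 + (-20323 - 1*(-11432)))/(-18547 - 39731) = -(9746 + (-20323 + 11432))/(-58278) = -(9746 - 8891)*(-1)/58278 = -855*(-1)/58278 = -1*(-285/19426) = 285/19426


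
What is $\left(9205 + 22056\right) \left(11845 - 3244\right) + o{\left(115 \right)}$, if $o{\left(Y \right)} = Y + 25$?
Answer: $268876001$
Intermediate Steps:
$o{\left(Y \right)} = 25 + Y$
$\left(9205 + 22056\right) \left(11845 - 3244\right) + o{\left(115 \right)} = \left(9205 + 22056\right) \left(11845 - 3244\right) + \left(25 + 115\right) = 31261 \cdot 8601 + 140 = 268875861 + 140 = 268876001$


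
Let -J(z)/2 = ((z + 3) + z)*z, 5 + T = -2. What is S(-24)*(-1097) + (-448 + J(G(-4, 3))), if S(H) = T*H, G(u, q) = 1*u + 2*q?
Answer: -184772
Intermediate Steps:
T = -7 (T = -5 - 2 = -7)
G(u, q) = u + 2*q
S(H) = -7*H
J(z) = -2*z*(3 + 2*z) (J(z) = -2*((z + 3) + z)*z = -2*((3 + z) + z)*z = -2*(3 + 2*z)*z = -2*z*(3 + 2*z))
S(-24)*(-1097) + (-448 + J(G(-4, 3))) = -7*(-24)*(-1097) + (-448 - 2*(-4 + 2*3)*(3 + 2*(-4 + 2*3))) = 168*(-1097) + (-448 - 2*(-4 + 6)*(3 + 2*(-4 + 6))) = -184296 + (-448 - 2*2*(3 + 2*2)) = -184296 + (-448 - 2*2*(3 + 4)) = -184296 + (-448 - 2*2*7) = -184296 + (-448 - 28) = -184296 - 476 = -184772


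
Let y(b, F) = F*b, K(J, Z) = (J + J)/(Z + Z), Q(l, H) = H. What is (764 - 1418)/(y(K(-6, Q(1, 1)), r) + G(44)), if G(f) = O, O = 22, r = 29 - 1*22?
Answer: 327/10 ≈ 32.700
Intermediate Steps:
K(J, Z) = J/Z (K(J, Z) = (2*J)/((2*Z)) = (2*J)*(1/(2*Z)) = J/Z)
r = 7 (r = 29 - 22 = 7)
G(f) = 22
(764 - 1418)/(y(K(-6, Q(1, 1)), r) + G(44)) = (764 - 1418)/(7*(-6/1) + 22) = -654/(7*(-6*1) + 22) = -654/(7*(-6) + 22) = -654/(-42 + 22) = -654/(-20) = -654*(-1/20) = 327/10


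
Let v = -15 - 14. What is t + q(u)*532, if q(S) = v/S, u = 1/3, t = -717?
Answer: -47001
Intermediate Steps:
u = ⅓ ≈ 0.33333
v = -29
q(S) = -29/S
t + q(u)*532 = -717 - 29/⅓*532 = -717 - 29*3*532 = -717 - 87*532 = -717 - 46284 = -47001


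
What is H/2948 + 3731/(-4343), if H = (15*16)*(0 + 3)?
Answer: -1968007/3200791 ≈ -0.61485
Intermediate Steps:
H = 720 (H = 240*3 = 720)
H/2948 + 3731/(-4343) = 720/2948 + 3731/(-4343) = 720*(1/2948) + 3731*(-1/4343) = 180/737 - 3731/4343 = -1968007/3200791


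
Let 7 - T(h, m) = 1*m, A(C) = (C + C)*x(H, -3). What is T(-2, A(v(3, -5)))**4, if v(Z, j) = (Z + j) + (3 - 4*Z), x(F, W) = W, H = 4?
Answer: 12117361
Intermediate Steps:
v(Z, j) = 3 + j - 3*Z
A(C) = -6*C (A(C) = (C + C)*(-3) = (2*C)*(-3) = -6*C)
T(h, m) = 7 - m
T(-2, A(v(3, -5)))**4 = (7 - (-6)*(3 - 5 - 3*3))**4 = (7 - (-6)*(3 - 5 - 9))**4 = (7 - (-6)*(-11))**4 = (7 - 1*66)**4 = (7 - 66)**4 = (-59)**4 = 12117361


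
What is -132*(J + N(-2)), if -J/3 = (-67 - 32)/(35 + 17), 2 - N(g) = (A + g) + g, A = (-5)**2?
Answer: 22803/13 ≈ 1754.1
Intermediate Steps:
A = 25
N(g) = -23 - 2*g (N(g) = 2 - ((25 + g) + g) = 2 - (25 + 2*g) = 2 + (-25 - 2*g) = -23 - 2*g)
J = 297/52 (J = -3*(-67 - 32)/(35 + 17) = -(-297)/52 = -3*(-99/52) = 297/52 ≈ 5.7115)
-132*(J + N(-2)) = -132*(297/52 + (-23 - 2*(-2))) = -132*(297/52 + (-23 + 4)) = -132*(297/52 - 19) = -132*(-691/52) = 22803/13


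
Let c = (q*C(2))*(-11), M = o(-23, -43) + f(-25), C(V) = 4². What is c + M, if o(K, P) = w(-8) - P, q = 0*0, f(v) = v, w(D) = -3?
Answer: 15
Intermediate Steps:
C(V) = 16
q = 0
o(K, P) = -3 - P
M = 15 (M = (-3 - 1*(-43)) - 25 = (-3 + 43) - 25 = 40 - 25 = 15)
c = 0 (c = (0*16)*(-11) = 0*(-11) = 0)
c + M = 0 + 15 = 15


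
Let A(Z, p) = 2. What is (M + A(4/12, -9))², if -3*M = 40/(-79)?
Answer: 264196/56169 ≈ 4.7036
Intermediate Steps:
M = 40/237 (M = -40/(3*(-79)) = -40*(-1)/(3*79) = -⅓*(-40/79) = 40/237 ≈ 0.16878)
(M + A(4/12, -9))² = (40/237 + 2)² = (514/237)² = 264196/56169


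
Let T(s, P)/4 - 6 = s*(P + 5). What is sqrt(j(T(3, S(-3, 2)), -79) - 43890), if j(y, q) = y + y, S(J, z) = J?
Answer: 3*I*sqrt(4866) ≈ 209.27*I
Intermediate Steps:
T(s, P) = 24 + 4*s*(5 + P) (T(s, P) = 24 + 4*(s*(P + 5)) = 24 + 4*(s*(5 + P)) = 24 + 4*s*(5 + P))
j(y, q) = 2*y
sqrt(j(T(3, S(-3, 2)), -79) - 43890) = sqrt(2*(24 + 20*3 + 4*(-3)*3) - 43890) = sqrt(2*(24 + 60 - 36) - 43890) = sqrt(2*48 - 43890) = sqrt(96 - 43890) = sqrt(-43794) = 3*I*sqrt(4866)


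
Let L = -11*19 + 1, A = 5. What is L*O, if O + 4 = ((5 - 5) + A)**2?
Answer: -4368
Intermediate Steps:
L = -208 (L = -209 + 1 = -208)
O = 21 (O = -4 + ((5 - 5) + 5)**2 = -4 + (0 + 5)**2 = -4 + 5**2 = -4 + 25 = 21)
L*O = -208*21 = -4368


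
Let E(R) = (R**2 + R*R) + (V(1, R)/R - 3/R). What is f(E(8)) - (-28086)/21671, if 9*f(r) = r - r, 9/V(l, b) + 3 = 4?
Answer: 28086/21671 ≈ 1.2960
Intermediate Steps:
V(l, b) = 9 (V(l, b) = 9/(-3 + 4) = 9/1 = 9*1 = 9)
E(R) = 2*R**2 + 6/R (E(R) = (R**2 + R*R) + (9/R - 3/R) = (R**2 + R**2) + 6/R = 2*R**2 + 6/R)
f(r) = 0 (f(r) = (r - r)/9 = (1/9)*0 = 0)
f(E(8)) - (-28086)/21671 = 0 - (-28086)/21671 = 0 - 1*(-28086/21671) = 0 + 28086/21671 = 28086/21671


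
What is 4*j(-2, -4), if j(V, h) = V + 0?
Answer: -8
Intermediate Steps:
j(V, h) = V
4*j(-2, -4) = 4*(-2) = -8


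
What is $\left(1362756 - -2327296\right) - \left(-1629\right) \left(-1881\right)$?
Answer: $625903$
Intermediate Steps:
$\left(1362756 - -2327296\right) - \left(-1629\right) \left(-1881\right) = \left(1362756 + 2327296\right) - 3064149 = 3690052 - 3064149 = 625903$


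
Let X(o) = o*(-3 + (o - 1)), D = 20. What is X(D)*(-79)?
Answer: -25280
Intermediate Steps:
X(o) = o*(-4 + o) (X(o) = o*(-3 + (-1 + o)) = o*(-4 + o))
X(D)*(-79) = (20*(-4 + 20))*(-79) = (20*16)*(-79) = 320*(-79) = -25280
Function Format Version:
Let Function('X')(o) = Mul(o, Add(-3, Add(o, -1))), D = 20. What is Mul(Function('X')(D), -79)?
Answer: -25280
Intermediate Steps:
Function('X')(o) = Mul(o, Add(-4, o)) (Function('X')(o) = Mul(o, Add(-3, Add(-1, o))) = Mul(o, Add(-4, o)))
Mul(Function('X')(D), -79) = Mul(Mul(20, Add(-4, 20)), -79) = Mul(Mul(20, 16), -79) = Mul(320, -79) = -25280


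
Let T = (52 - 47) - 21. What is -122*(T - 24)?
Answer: 4880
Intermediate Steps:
T = -16 (T = 5 - 21 = -16)
-122*(T - 24) = -122*(-16 - 24) = -122*(-40) = 4880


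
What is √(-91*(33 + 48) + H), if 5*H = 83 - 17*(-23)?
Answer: I*√181905/5 ≈ 85.301*I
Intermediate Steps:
H = 474/5 (H = (83 - 17*(-23))/5 = (83 + 391)/5 = (⅕)*474 = 474/5 ≈ 94.800)
√(-91*(33 + 48) + H) = √(-91*(33 + 48) + 474/5) = √(-91*81 + 474/5) = √(-7371 + 474/5) = √(-36381/5) = I*√181905/5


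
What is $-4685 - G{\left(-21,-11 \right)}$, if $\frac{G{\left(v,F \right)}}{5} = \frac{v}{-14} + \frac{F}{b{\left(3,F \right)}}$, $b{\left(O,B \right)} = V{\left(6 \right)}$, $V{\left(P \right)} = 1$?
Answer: $- \frac{9275}{2} \approx -4637.5$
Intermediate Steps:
$b{\left(O,B \right)} = 1$
$G{\left(v,F \right)} = 5 F - \frac{5 v}{14}$ ($G{\left(v,F \right)} = 5 \left(\frac{v}{-14} + \frac{F}{1}\right) = 5 \left(v \left(- \frac{1}{14}\right) + F 1\right) = 5 \left(- \frac{v}{14} + F\right) = 5 \left(F - \frac{v}{14}\right) = 5 F - \frac{5 v}{14}$)
$-4685 - G{\left(-21,-11 \right)} = -4685 - \left(5 \left(-11\right) - - \frac{15}{2}\right) = -4685 - \left(-55 + \frac{15}{2}\right) = -4685 - - \frac{95}{2} = -4685 + \frac{95}{2} = - \frac{9275}{2}$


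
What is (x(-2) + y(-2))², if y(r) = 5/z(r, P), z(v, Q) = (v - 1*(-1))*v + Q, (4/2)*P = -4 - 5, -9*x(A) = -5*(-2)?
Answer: 784/81 ≈ 9.6790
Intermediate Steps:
x(A) = -10/9 (x(A) = -(-5)*(-2)/9 = -⅑*10 = -10/9)
P = -9/2 (P = (-4 - 5)/2 = (½)*(-9) = -9/2 ≈ -4.5000)
z(v, Q) = Q + v*(1 + v) (z(v, Q) = (v + 1)*v + Q = (1 + v)*v + Q = v*(1 + v) + Q = Q + v*(1 + v))
y(r) = 5/(-9/2 + r + r²)
(x(-2) + y(-2))² = (-10/9 + 10/(-9 + 2*(-2) + 2*(-2)²))² = (-10/9 + 10/(-9 - 4 + 2*4))² = (-10/9 + 10/(-9 - 4 + 8))² = (-10/9 + 10/(-5))² = (-10/9 + 10*(-⅕))² = (-10/9 - 2)² = (-28/9)² = 784/81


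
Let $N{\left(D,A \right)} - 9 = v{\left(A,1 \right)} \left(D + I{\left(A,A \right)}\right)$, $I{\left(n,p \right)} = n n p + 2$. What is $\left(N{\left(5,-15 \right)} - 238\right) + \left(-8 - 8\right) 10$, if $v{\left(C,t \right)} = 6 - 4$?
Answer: $-7125$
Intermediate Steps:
$v{\left(C,t \right)} = 2$
$I{\left(n,p \right)} = 2 + p n^{2}$ ($I{\left(n,p \right)} = n^{2} p + 2 = p n^{2} + 2 = 2 + p n^{2}$)
$N{\left(D,A \right)} = 13 + 2 D + 2 A^{3}$ ($N{\left(D,A \right)} = 9 + 2 \left(D + \left(2 + A A^{2}\right)\right) = 9 + 2 \left(D + \left(2 + A^{3}\right)\right) = 9 + 2 \left(2 + D + A^{3}\right) = 9 + \left(4 + 2 D + 2 A^{3}\right) = 13 + 2 D + 2 A^{3}$)
$\left(N{\left(5,-15 \right)} - 238\right) + \left(-8 - 8\right) 10 = \left(\left(13 + 2 \cdot 5 + 2 \left(-15\right)^{3}\right) - 238\right) + \left(-8 - 8\right) 10 = \left(\left(13 + 10 + 2 \left(-3375\right)\right) - 238\right) - 160 = \left(\left(13 + 10 - 6750\right) - 238\right) - 160 = \left(-6727 - 238\right) - 160 = -6965 - 160 = -7125$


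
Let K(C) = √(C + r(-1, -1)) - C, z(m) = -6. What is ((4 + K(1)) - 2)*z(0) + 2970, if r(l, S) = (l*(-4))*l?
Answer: 2964 - 6*I*√3 ≈ 2964.0 - 10.392*I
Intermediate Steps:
r(l, S) = -4*l² (r(l, S) = (-4*l)*l = -4*l²)
K(C) = √(-4 + C) - C (K(C) = √(C - 4*(-1)²) - C = √(C - 4*1) - C = √(C - 4) - C = √(-4 + C) - C)
((4 + K(1)) - 2)*z(0) + 2970 = ((4 + (√(-4 + 1) - 1*1)) - 2)*(-6) + 2970 = ((4 + (√(-3) - 1)) - 2)*(-6) + 2970 = ((4 + (I*√3 - 1)) - 2)*(-6) + 2970 = ((4 + (-1 + I*√3)) - 2)*(-6) + 2970 = ((3 + I*√3) - 2)*(-6) + 2970 = (1 + I*√3)*(-6) + 2970 = (-6 - 6*I*√3) + 2970 = 2964 - 6*I*√3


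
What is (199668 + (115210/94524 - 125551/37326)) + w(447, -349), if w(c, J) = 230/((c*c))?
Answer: 1954969103902590131/9791203861953 ≈ 1.9967e+5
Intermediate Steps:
w(c, J) = 230/c**2 (w(c, J) = 230/(c**2) = 230/c**2)
(199668 + (115210/94524 - 125551/37326)) + w(447, -349) = (199668 + (115210/94524 - 125551/37326)) + 230/447**2 = (199668 + (115210*(1/94524) - 125551*1/37326)) + 230*(1/199809) = (199668 + (57605/47262 - 125551/37326)) + 230/199809 = (199668 - 315302261/147008451) + 230/199809 = 29352568092007/147008451 + 230/199809 = 1954969103902590131/9791203861953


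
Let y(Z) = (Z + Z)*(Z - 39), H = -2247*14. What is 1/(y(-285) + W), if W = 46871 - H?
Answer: 1/263009 ≈ 3.8021e-6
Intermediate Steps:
H = -31458
y(Z) = 2*Z*(-39 + Z) (y(Z) = (2*Z)*(-39 + Z) = 2*Z*(-39 + Z))
W = 78329 (W = 46871 - 1*(-31458) = 46871 + 31458 = 78329)
1/(y(-285) + W) = 1/(2*(-285)*(-39 - 285) + 78329) = 1/(2*(-285)*(-324) + 78329) = 1/(184680 + 78329) = 1/263009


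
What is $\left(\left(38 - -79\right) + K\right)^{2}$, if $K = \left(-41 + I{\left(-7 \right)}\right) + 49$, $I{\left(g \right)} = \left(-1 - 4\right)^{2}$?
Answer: $22500$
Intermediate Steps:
$I{\left(g \right)} = 25$ ($I{\left(g \right)} = \left(-5\right)^{2} = 25$)
$K = 33$ ($K = \left(-41 + 25\right) + 49 = -16 + 49 = 33$)
$\left(\left(38 - -79\right) + K\right)^{2} = \left(\left(38 - -79\right) + 33\right)^{2} = \left(\left(38 + 79\right) + 33\right)^{2} = \left(117 + 33\right)^{2} = 150^{2} = 22500$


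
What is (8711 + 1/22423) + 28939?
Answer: 844225951/22423 ≈ 37650.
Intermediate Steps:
(8711 + 1/22423) + 28939 = 195326754/22423 + 28939 = 844225951/22423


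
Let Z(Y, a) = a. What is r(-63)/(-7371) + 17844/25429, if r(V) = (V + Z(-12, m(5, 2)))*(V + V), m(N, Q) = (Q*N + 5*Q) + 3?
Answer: 53428/2975193 ≈ 0.017958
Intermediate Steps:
m(N, Q) = 3 + 5*Q + N*Q (m(N, Q) = (N*Q + 5*Q) + 3 = (5*Q + N*Q) + 3 = 3 + 5*Q + N*Q)
r(V) = 2*V*(23 + V) (r(V) = (V + (3 + 5*2 + 5*2))*(V + V) = (V + (3 + 10 + 10))*(2*V) = (V + 23)*(2*V) = (23 + V)*(2*V) = 2*V*(23 + V))
r(-63)/(-7371) + 17844/25429 = (2*(-63)*(23 - 63))/(-7371) + 17844/25429 = (2*(-63)*(-40))*(-1/7371) + 17844*(1/25429) = 5040*(-1/7371) + 17844/25429 = -80/117 + 17844/25429 = 53428/2975193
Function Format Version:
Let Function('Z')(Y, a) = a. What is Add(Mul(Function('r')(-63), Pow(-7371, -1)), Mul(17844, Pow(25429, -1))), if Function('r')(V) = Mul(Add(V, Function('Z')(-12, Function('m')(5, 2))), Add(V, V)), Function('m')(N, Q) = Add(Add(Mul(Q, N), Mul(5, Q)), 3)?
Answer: Rational(53428, 2975193) ≈ 0.017958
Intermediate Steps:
Function('m')(N, Q) = Add(3, Mul(5, Q), Mul(N, Q)) (Function('m')(N, Q) = Add(Add(Mul(N, Q), Mul(5, Q)), 3) = Add(Add(Mul(5, Q), Mul(N, Q)), 3) = Add(3, Mul(5, Q), Mul(N, Q)))
Function('r')(V) = Mul(2, V, Add(23, V)) (Function('r')(V) = Mul(Add(V, Add(3, Mul(5, 2), Mul(5, 2))), Add(V, V)) = Mul(Add(V, Add(3, 10, 10)), Mul(2, V)) = Mul(Add(V, 23), Mul(2, V)) = Mul(Add(23, V), Mul(2, V)) = Mul(2, V, Add(23, V)))
Add(Mul(Function('r')(-63), Pow(-7371, -1)), Mul(17844, Pow(25429, -1))) = Add(Mul(Mul(2, -63, Add(23, -63)), Pow(-7371, -1)), Mul(17844, Pow(25429, -1))) = Add(Mul(Mul(2, -63, -40), Rational(-1, 7371)), Mul(17844, Rational(1, 25429))) = Add(Mul(5040, Rational(-1, 7371)), Rational(17844, 25429)) = Add(Rational(-80, 117), Rational(17844, 25429)) = Rational(53428, 2975193)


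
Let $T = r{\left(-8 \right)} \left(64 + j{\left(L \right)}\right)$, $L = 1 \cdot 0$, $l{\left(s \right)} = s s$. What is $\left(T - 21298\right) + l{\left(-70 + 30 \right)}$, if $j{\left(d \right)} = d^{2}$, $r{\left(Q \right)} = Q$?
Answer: $-20210$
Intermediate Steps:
$l{\left(s \right)} = s^{2}$
$L = 0$
$T = -512$ ($T = - 8 \left(64 + 0^{2}\right) = - 8 \left(64 + 0\right) = \left(-8\right) 64 = -512$)
$\left(T - 21298\right) + l{\left(-70 + 30 \right)} = \left(-512 - 21298\right) + \left(-70 + 30\right)^{2} = -21810 + \left(-40\right)^{2} = -21810 + 1600 = -20210$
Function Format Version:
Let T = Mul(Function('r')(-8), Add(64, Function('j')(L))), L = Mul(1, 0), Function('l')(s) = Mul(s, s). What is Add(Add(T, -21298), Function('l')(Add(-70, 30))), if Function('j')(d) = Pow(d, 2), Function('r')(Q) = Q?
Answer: -20210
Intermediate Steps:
Function('l')(s) = Pow(s, 2)
L = 0
T = -512 (T = Mul(-8, Add(64, Pow(0, 2))) = Mul(-8, Add(64, 0)) = Mul(-8, 64) = -512)
Add(Add(T, -21298), Function('l')(Add(-70, 30))) = Add(Add(-512, -21298), Pow(Add(-70, 30), 2)) = Add(-21810, Pow(-40, 2)) = Add(-21810, 1600) = -20210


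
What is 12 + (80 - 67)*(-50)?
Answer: -638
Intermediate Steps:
12 + (80 - 67)*(-50) = 12 + 13*(-50) = 12 - 650 = -638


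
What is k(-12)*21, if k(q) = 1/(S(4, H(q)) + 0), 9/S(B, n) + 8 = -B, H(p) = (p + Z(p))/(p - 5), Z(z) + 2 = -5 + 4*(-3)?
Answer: -28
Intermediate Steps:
Z(z) = -19 (Z(z) = -2 + (-5 + 4*(-3)) = -2 + (-5 - 12) = -2 - 17 = -19)
H(p) = (-19 + p)/(-5 + p) (H(p) = (p - 19)/(p - 5) = (-19 + p)/(-5 + p))
S(B, n) = 9/(-8 - B)
k(q) = -4/3 (k(q) = 1/(-9/(8 + 4) + 0) = 1/(-9/12 + 0) = 1/(-9*1/12 + 0) = 1/(-3/4 + 0) = 1/(-3/4) = -4/3)
k(-12)*21 = -4/3*21 = -28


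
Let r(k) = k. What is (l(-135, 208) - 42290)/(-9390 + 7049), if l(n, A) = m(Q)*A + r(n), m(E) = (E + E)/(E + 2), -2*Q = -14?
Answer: 378913/21069 ≈ 17.984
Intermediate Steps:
Q = 7 (Q = -½*(-14) = 7)
m(E) = 2*E/(2 + E) (m(E) = (2*E)/(2 + E) = 2*E/(2 + E))
l(n, A) = n + 14*A/9 (l(n, A) = (2*7/(2 + 7))*A + n = (2*7/9)*A + n = (2*7*(⅑))*A + n = 14*A/9 + n = n + 14*A/9)
(l(-135, 208) - 42290)/(-9390 + 7049) = ((-135 + (14/9)*208) - 42290)/(-9390 + 7049) = ((-135 + 2912/9) - 42290)/(-2341) = (1697/9 - 42290)*(-1/2341) = -378913/9*(-1/2341) = 378913/21069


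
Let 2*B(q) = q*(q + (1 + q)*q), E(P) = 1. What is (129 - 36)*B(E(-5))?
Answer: 279/2 ≈ 139.50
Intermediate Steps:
B(q) = q*(q + q*(1 + q))/2 (B(q) = (q*(q + (1 + q)*q))/2 = (q*(q + q*(1 + q)))/2 = q*(q + q*(1 + q))/2)
(129 - 36)*B(E(-5)) = (129 - 36)*((½)*1²*(2 + 1)) = 93*((½)*1*3) = 93*(3/2) = 279/2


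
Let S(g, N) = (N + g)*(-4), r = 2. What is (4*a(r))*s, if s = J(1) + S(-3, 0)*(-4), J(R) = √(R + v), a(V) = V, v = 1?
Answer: -384 + 8*√2 ≈ -372.69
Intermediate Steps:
S(g, N) = -4*N - 4*g
J(R) = √(1 + R) (J(R) = √(R + 1) = √(1 + R))
s = -48 + √2 (s = √(1 + 1) + (-4*0 - 4*(-3))*(-4) = √2 + (0 + 12)*(-4) = √2 + 12*(-4) = √2 - 48 = -48 + √2 ≈ -46.586)
(4*a(r))*s = (4*2)*(-48 + √2) = 8*(-48 + √2) = -384 + 8*√2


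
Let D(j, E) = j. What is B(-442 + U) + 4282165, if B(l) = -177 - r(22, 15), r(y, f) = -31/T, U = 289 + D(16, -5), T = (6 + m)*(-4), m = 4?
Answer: 171279489/40 ≈ 4.2820e+6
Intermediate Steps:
T = -40 (T = (6 + 4)*(-4) = 10*(-4) = -40)
U = 305 (U = 289 + 16 = 305)
r(y, f) = 31/40 (r(y, f) = -31/(-40) = -31*(-1/40) = 31/40)
B(l) = -7111/40 (B(l) = -177 - 1*31/40 = -177 - 31/40 = -7111/40)
B(-442 + U) + 4282165 = -7111/40 + 4282165 = 171279489/40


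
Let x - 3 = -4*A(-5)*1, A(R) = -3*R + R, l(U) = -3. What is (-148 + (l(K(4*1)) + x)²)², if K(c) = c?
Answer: 2108304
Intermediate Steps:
A(R) = -2*R
x = -37 (x = 3 - (-8)*(-5)*1 = 3 - 4*10*1 = 3 - 40*1 = 3 - 40 = -37)
(-148 + (l(K(4*1)) + x)²)² = (-148 + (-3 - 37)²)² = (-148 + (-40)²)² = (-148 + 1600)² = 1452² = 2108304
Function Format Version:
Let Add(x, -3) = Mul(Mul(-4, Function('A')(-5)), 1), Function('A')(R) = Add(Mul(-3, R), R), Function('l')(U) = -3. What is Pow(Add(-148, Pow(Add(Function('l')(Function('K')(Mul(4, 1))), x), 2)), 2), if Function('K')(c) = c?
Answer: 2108304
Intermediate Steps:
Function('A')(R) = Mul(-2, R)
x = -37 (x = Add(3, Mul(Mul(-4, Mul(-2, -5)), 1)) = Add(3, Mul(Mul(-4, 10), 1)) = Add(3, Mul(-40, 1)) = Add(3, -40) = -37)
Pow(Add(-148, Pow(Add(Function('l')(Function('K')(Mul(4, 1))), x), 2)), 2) = Pow(Add(-148, Pow(Add(-3, -37), 2)), 2) = Pow(Add(-148, Pow(-40, 2)), 2) = Pow(Add(-148, 1600), 2) = Pow(1452, 2) = 2108304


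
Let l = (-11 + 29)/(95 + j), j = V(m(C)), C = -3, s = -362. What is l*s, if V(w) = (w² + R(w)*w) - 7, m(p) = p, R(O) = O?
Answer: -3258/53 ≈ -61.472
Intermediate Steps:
V(w) = -7 + 2*w² (V(w) = (w² + w*w) - 7 = (w² + w²) - 7 = 2*w² - 7 = -7 + 2*w²)
j = 11 (j = -7 + 2*(-3)² = -7 + 2*9 = -7 + 18 = 11)
l = 9/53 (l = (-11 + 29)/(95 + 11) = 18/106 = 18*(1/106) = 9/53 ≈ 0.16981)
l*s = (9/53)*(-362) = -3258/53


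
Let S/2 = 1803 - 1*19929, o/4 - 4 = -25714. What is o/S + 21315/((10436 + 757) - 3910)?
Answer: 126807925/22001943 ≈ 5.7635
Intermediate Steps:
o = -102840 (o = 16 + 4*(-25714) = 16 - 102856 = -102840)
S = -36252 (S = 2*(1803 - 1*19929) = 2*(1803 - 19929) = 2*(-18126) = -36252)
o/S + 21315/((10436 + 757) - 3910) = -102840/(-36252) + 21315/((10436 + 757) - 3910) = -102840*(-1/36252) + 21315/(11193 - 3910) = 8570/3021 + 21315/7283 = 126807925/22001943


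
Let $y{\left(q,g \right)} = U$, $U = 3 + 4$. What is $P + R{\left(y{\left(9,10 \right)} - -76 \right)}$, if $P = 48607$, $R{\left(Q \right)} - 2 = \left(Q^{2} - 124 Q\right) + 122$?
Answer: $45328$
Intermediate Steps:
$U = 7$
$y{\left(q,g \right)} = 7$
$R{\left(Q \right)} = 124 + Q^{2} - 124 Q$ ($R{\left(Q \right)} = 2 + \left(\left(Q^{2} - 124 Q\right) + 122\right) = 2 + \left(122 + Q^{2} - 124 Q\right) = 124 + Q^{2} - 124 Q$)
$P + R{\left(y{\left(9,10 \right)} - -76 \right)} = 48607 + \left(124 + \left(7 - -76\right)^{2} - 124 \left(7 - -76\right)\right) = 48607 + \left(124 + \left(7 + 76\right)^{2} - 124 \left(7 + 76\right)\right) = 48607 + \left(124 + 83^{2} - 10292\right) = 48607 + \left(124 + 6889 - 10292\right) = 48607 - 3279 = 45328$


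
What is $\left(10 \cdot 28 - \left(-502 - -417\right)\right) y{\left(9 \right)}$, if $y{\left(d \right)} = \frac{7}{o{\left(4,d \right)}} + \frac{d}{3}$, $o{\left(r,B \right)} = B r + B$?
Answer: $\frac{10366}{9} \approx 1151.8$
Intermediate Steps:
$o{\left(r,B \right)} = B + B r$
$y{\left(d \right)} = \frac{d}{3} + \frac{7}{5 d}$ ($y{\left(d \right)} = \frac{7}{d \left(1 + 4\right)} + \frac{d}{3} = \frac{7}{d 5} + d \frac{1}{3} = \frac{7}{5 d} + \frac{d}{3} = \frac{d}{3} + \frac{7}{5 d}$)
$\left(10 \cdot 28 - \left(-502 - -417\right)\right) y{\left(9 \right)} = \left(10 \cdot 28 - \left(-502 - -417\right)\right) \left(\frac{1}{3} \cdot 9 + \frac{7}{5 \cdot 9}\right) = \left(280 - \left(-502 + 417\right)\right) \left(3 + \frac{7}{5} \cdot \frac{1}{9}\right) = \left(280 - -85\right) \left(3 + \frac{7}{45}\right) = \left(280 + 85\right) \frac{142}{45} = 365 \cdot \frac{142}{45} = \frac{10366}{9}$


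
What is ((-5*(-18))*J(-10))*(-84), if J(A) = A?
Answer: 75600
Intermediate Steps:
((-5*(-18))*J(-10))*(-84) = (-5*(-18)*(-10))*(-84) = (90*(-10))*(-84) = -900*(-84) = 75600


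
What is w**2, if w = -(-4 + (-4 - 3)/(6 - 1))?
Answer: 729/25 ≈ 29.160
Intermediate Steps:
w = 27/5 (w = -(-4 - 7/5) = -1*(-27/5) = 27/5 ≈ 5.4000)
w**2 = (27/5)**2 = 729/25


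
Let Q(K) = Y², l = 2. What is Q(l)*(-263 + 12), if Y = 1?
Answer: -251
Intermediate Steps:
Q(K) = 1 (Q(K) = 1² = 1)
Q(l)*(-263 + 12) = 1*(-263 + 12) = 1*(-251) = -251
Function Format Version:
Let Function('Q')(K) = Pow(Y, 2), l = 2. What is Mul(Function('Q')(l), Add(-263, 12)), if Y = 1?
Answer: -251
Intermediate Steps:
Function('Q')(K) = 1 (Function('Q')(K) = Pow(1, 2) = 1)
Mul(Function('Q')(l), Add(-263, 12)) = Mul(1, Add(-263, 12)) = Mul(1, -251) = -251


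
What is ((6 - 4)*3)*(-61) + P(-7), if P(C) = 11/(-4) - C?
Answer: -1447/4 ≈ -361.75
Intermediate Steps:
P(C) = -11/4 - C (P(C) = 11*(-1/4) - C = -11/4 - C)
((6 - 4)*3)*(-61) + P(-7) = ((6 - 4)*3)*(-61) + (-11/4 - 1*(-7)) = (2*3)*(-61) + (-11/4 + 7) = 6*(-61) + 17/4 = -366 + 17/4 = -1447/4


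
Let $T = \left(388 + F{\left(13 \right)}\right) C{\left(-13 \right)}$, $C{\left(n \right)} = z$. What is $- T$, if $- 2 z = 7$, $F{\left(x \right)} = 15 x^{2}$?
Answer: $\frac{20461}{2} \approx 10231.0$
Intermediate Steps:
$z = - \frac{7}{2}$ ($z = \left(- \frac{1}{2}\right) 7 = - \frac{7}{2} \approx -3.5$)
$C{\left(n \right)} = - \frac{7}{2}$
$T = - \frac{20461}{2}$ ($T = \left(388 + 15 \cdot 13^{2}\right) \left(- \frac{7}{2}\right) = \left(388 + 15 \cdot 169\right) \left(- \frac{7}{2}\right) = \left(388 + 2535\right) \left(- \frac{7}{2}\right) = 2923 \left(- \frac{7}{2}\right) = - \frac{20461}{2} \approx -10231.0$)
$- T = \left(-1\right) \left(- \frac{20461}{2}\right) = \frac{20461}{2}$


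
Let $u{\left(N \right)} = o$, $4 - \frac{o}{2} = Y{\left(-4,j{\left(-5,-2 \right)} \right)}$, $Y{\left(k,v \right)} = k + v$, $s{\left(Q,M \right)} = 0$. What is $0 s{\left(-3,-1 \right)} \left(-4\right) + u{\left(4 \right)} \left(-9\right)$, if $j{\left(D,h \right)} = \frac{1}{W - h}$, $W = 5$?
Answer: $- \frac{990}{7} \approx -141.43$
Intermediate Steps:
$j{\left(D,h \right)} = \frac{1}{5 - h}$
$o = \frac{110}{7}$ ($o = 8 - 2 \left(-4 - \frac{1}{-5 - 2}\right) = 8 - 2 \left(-4 - \frac{1}{-7}\right) = 8 - 2 \left(-4 - - \frac{1}{7}\right) = 8 - 2 \left(-4 + \frac{1}{7}\right) = 8 - - \frac{54}{7} = 8 + \frac{54}{7} = \frac{110}{7} \approx 15.714$)
$u{\left(N \right)} = \frac{110}{7}$
$0 s{\left(-3,-1 \right)} \left(-4\right) + u{\left(4 \right)} \left(-9\right) = 0 \cdot 0 \left(-4\right) + \frac{110}{7} \left(-9\right) = 0 \left(-4\right) - \frac{990}{7} = 0 - \frac{990}{7} = - \frac{990}{7}$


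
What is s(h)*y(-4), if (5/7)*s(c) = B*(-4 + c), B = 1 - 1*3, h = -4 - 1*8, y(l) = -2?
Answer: -448/5 ≈ -89.600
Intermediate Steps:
h = -12 (h = -4 - 8 = -12)
B = -2 (B = 1 - 3 = -2)
s(c) = 56/5 - 14*c/5 (s(c) = 7*(-2*(-4 + c))/5 = 7*(8 - 2*c)/5 = 56/5 - 14*c/5)
s(h)*y(-4) = (56/5 - 14/5*(-12))*(-2) = (56/5 + 168/5)*(-2) = (224/5)*(-2) = -448/5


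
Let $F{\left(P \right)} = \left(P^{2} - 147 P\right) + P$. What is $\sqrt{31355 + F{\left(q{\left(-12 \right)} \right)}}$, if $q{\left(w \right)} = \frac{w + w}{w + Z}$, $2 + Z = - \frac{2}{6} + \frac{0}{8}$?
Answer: $\frac{\sqrt{57528563}}{43} \approx 176.39$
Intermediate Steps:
$Z = - \frac{7}{3}$ ($Z = -2 + \left(- \frac{2}{6} + \frac{0}{8}\right) = -2 + \left(\left(-2\right) \frac{1}{6} + 0 \cdot \frac{1}{8}\right) = -2 + \left(- \frac{1}{3} + 0\right) = -2 - \frac{1}{3} = - \frac{7}{3} \approx -2.3333$)
$q{\left(w \right)} = \frac{2 w}{- \frac{7}{3} + w}$ ($q{\left(w \right)} = \frac{w + w}{w - \frac{7}{3}} = \frac{2 w}{- \frac{7}{3} + w}$)
$F{\left(P \right)} = P^{2} - 146 P$
$\sqrt{31355 + F{\left(q{\left(-12 \right)} \right)}} = \sqrt{31355 + 6 \left(-12\right) \frac{1}{-7 + 3 \left(-12\right)} \left(-146 + 6 \left(-12\right) \frac{1}{-7 + 3 \left(-12\right)}\right)} = \sqrt{31355 + 6 \left(-12\right) \frac{1}{-7 - 36} \left(-146 + 6 \left(-12\right) \frac{1}{-7 - 36}\right)} = \sqrt{31355 + 6 \left(-12\right) \frac{1}{-43} \left(-146 + 6 \left(-12\right) \frac{1}{-43}\right)} = \sqrt{31355 + 6 \left(-12\right) \left(- \frac{1}{43}\right) \left(-146 + 6 \left(-12\right) \left(- \frac{1}{43}\right)\right)} = \sqrt{31355 + \frac{72 \left(-146 + \frac{72}{43}\right)}{43}} = \sqrt{31355 + \frac{72}{43} \left(- \frac{6206}{43}\right)} = \sqrt{31355 - \frac{446832}{1849}} = \sqrt{\frac{57528563}{1849}} = \frac{\sqrt{57528563}}{43}$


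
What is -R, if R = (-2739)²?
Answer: -7502121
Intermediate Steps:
R = 7502121
-R = -1*7502121 = -7502121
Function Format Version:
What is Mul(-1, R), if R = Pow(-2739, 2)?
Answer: -7502121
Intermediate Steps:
R = 7502121
Mul(-1, R) = Mul(-1, 7502121) = -7502121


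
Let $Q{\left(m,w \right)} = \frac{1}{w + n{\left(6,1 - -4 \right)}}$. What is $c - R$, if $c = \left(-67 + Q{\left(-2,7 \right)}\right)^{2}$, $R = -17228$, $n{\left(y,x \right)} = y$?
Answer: $\frac{3668432}{169} \approx 21707.0$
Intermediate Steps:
$Q{\left(m,w \right)} = \frac{1}{6 + w}$ ($Q{\left(m,w \right)} = \frac{1}{w + 6} = \frac{1}{6 + w}$)
$c = \frac{756900}{169}$ ($c = \left(-67 + \frac{1}{6 + 7}\right)^{2} = \left(-67 + \frac{1}{13}\right)^{2} = \left(- \frac{870}{13}\right)^{2} = \frac{756900}{169} \approx 4478.7$)
$c - R = \frac{756900}{169} - -17228 = \frac{756900}{169} + 17228 = \frac{3668432}{169}$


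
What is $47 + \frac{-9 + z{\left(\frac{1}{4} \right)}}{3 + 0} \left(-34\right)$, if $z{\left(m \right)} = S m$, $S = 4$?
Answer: $\frac{413}{3} \approx 137.67$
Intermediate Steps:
$z{\left(m \right)} = 4 m$
$47 + \frac{-9 + z{\left(\frac{1}{4} \right)}}{3 + 0} \left(-34\right) = 47 + \frac{-9 + \frac{4}{4}}{3 + 0} \left(-34\right) = 47 + \frac{-9 + 4 \cdot \frac{1}{4}}{3} \left(-34\right) = 47 + \left(-9 + 1\right) \frac{1}{3} \left(-34\right) = 47 + \left(-8\right) \frac{1}{3} \left(-34\right) = 47 - - \frac{272}{3} = 47 + \frac{272}{3} = \frac{413}{3}$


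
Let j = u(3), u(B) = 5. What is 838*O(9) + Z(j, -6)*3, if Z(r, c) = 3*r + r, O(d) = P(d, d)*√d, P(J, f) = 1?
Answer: 2574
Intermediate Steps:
O(d) = √d (O(d) = 1*√d = √d)
j = 5
Z(r, c) = 4*r
838*O(9) + Z(j, -6)*3 = 838*√9 + (4*5)*3 = 838*3 + 20*3 = 2514 + 60 = 2574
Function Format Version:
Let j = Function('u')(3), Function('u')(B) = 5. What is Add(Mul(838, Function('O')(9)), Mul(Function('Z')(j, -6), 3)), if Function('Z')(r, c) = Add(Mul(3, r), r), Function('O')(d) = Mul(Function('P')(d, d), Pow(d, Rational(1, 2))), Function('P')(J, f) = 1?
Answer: 2574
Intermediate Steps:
Function('O')(d) = Pow(d, Rational(1, 2)) (Function('O')(d) = Mul(1, Pow(d, Rational(1, 2))) = Pow(d, Rational(1, 2)))
j = 5
Function('Z')(r, c) = Mul(4, r)
Add(Mul(838, Function('O')(9)), Mul(Function('Z')(j, -6), 3)) = Add(Mul(838, Pow(9, Rational(1, 2))), Mul(Mul(4, 5), 3)) = Add(Mul(838, 3), Mul(20, 3)) = Add(2514, 60) = 2574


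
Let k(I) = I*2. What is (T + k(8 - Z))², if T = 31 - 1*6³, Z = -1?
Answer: 27889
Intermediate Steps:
T = -185 (T = 31 - 1*216 = 31 - 216 = -185)
k(I) = 2*I
(T + k(8 - Z))² = (-185 + 2*(8 - 1*(-1)))² = (-185 + 2*(8 + 1))² = (-185 + 2*9)² = (-185 + 18)² = (-167)² = 27889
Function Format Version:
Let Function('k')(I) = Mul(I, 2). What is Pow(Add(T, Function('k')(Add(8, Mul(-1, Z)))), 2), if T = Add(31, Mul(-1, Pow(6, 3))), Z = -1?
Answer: 27889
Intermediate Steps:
T = -185 (T = Add(31, Mul(-1, 216)) = Add(31, -216) = -185)
Function('k')(I) = Mul(2, I)
Pow(Add(T, Function('k')(Add(8, Mul(-1, Z)))), 2) = Pow(Add(-185, Mul(2, Add(8, Mul(-1, -1)))), 2) = Pow(Add(-185, Mul(2, Add(8, 1))), 2) = Pow(Add(-185, Mul(2, 9)), 2) = Pow(Add(-185, 18), 2) = Pow(-167, 2) = 27889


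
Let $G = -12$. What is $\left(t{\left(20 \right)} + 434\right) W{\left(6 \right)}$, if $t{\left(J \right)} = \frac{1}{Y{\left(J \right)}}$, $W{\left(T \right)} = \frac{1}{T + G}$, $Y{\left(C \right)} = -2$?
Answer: $- \frac{289}{4} \approx -72.25$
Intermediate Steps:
$W{\left(T \right)} = \frac{1}{-12 + T}$ ($W{\left(T \right)} = \frac{1}{T - 12} = \frac{1}{-12 + T}$)
$t{\left(J \right)} = - \frac{1}{2}$ ($t{\left(J \right)} = \frac{1}{-2} = - \frac{1}{2}$)
$\left(t{\left(20 \right)} + 434\right) W{\left(6 \right)} = \frac{- \frac{1}{2} + 434}{-12 + 6} = \frac{867}{2 \left(-6\right)} = \frac{867}{2} \left(- \frac{1}{6}\right) = - \frac{289}{4}$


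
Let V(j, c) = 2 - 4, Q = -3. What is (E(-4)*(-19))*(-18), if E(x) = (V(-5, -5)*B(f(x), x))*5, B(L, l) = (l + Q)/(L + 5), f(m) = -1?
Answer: 5985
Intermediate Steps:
V(j, c) = -2
B(L, l) = (-3 + l)/(5 + L) (B(L, l) = (l - 3)/(L + 5) = (-3 + l)/(5 + L))
E(x) = 15/2 - 5*x/2 (E(x) = -2*(-3 + x)/(5 - 1)*5 = -2*(-3 + x)/4*5 = -(-3 + x)/2*5 = -2*(-¾ + x/4)*5 = (3/2 - x/2)*5 = 15/2 - 5*x/2)
(E(-4)*(-19))*(-18) = ((15/2 - 5/2*(-4))*(-19))*(-18) = ((15/2 + 10)*(-19))*(-18) = ((35/2)*(-19))*(-18) = -665/2*(-18) = 5985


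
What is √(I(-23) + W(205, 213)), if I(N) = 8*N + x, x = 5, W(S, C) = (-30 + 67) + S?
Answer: 3*√7 ≈ 7.9373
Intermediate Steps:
W(S, C) = 37 + S
I(N) = 5 + 8*N (I(N) = 8*N + 5 = 5 + 8*N)
√(I(-23) + W(205, 213)) = √((5 + 8*(-23)) + (37 + 205)) = √((5 - 184) + 242) = √(-179 + 242) = √63 = 3*√7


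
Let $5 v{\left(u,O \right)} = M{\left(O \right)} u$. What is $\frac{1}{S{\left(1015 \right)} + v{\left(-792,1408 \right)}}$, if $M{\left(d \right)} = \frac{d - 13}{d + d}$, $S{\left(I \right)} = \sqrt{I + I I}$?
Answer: $\frac{80352}{1049684639} + \frac{2048 \sqrt{257810}}{1049684639} \approx 0.0010672$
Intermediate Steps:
$S{\left(I \right)} = \sqrt{I + I^{2}}$
$M{\left(d \right)} = \frac{-13 + d}{2 d}$
$v{\left(u,O \right)} = \frac{u \left(-13 + O\right)}{10 O}$ ($v{\left(u,O \right)} = \frac{\frac{-13 + O}{2 O} u}{5} = \frac{\frac{1}{2} u \frac{1}{O} \left(-13 + O\right)}{5} = \frac{u \left(-13 + O\right)}{10 O}$)
$\frac{1}{S{\left(1015 \right)} + v{\left(-792,1408 \right)}} = \frac{1}{\sqrt{1015 \left(1 + 1015\right)} + \frac{1}{10} \left(-792\right) \frac{1}{1408} \left(-13 + 1408\right)} = \frac{1}{\sqrt{1015 \cdot 1016} + \frac{1}{10} \left(-792\right) \frac{1}{1408} \cdot 1395} = \frac{1}{\sqrt{1031240} - \frac{2511}{32}} = \frac{1}{2 \sqrt{257810} - \frac{2511}{32}} = \frac{1}{- \frac{2511}{32} + 2 \sqrt{257810}}$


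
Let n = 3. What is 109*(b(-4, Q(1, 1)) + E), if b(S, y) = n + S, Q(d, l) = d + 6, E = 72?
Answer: 7739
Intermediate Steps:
Q(d, l) = 6 + d
b(S, y) = 3 + S
109*(b(-4, Q(1, 1)) + E) = 109*((3 - 4) + 72) = 109*(-1 + 72) = 109*71 = 7739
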